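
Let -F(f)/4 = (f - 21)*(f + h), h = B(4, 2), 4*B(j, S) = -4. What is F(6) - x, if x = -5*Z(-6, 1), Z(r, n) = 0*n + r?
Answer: 270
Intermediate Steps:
B(j, S) = -1 (B(j, S) = (¼)*(-4) = -1)
h = -1
Z(r, n) = r (Z(r, n) = 0 + r = r)
F(f) = -4*(-1 + f)*(-21 + f) (F(f) = -4*(f - 21)*(f - 1) = -4*(-21 + f)*(-1 + f) = -4*(-1 + f)*(-21 + f))
x = 30 (x = -5*(-6) = 30)
F(6) - x = (-84 - 4*6² + 88*6) - 1*30 = (-84 - 4*36 + 528) - 30 = (-84 - 144 + 528) - 30 = 300 - 30 = 270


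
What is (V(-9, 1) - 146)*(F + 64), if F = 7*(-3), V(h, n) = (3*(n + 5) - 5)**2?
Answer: 989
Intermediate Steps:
V(h, n) = (10 + 3*n)**2 (V(h, n) = (3*(5 + n) - 5)**2 = ((15 + 3*n) - 5)**2 = (10 + 3*n)**2)
F = -21
(V(-9, 1) - 146)*(F + 64) = ((10 + 3*1)**2 - 146)*(-21 + 64) = ((10 + 3)**2 - 146)*43 = (13**2 - 146)*43 = (169 - 146)*43 = 23*43 = 989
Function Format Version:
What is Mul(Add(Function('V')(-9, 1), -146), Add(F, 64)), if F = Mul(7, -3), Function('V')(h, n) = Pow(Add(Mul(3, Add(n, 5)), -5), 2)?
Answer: 989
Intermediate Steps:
Function('V')(h, n) = Pow(Add(10, Mul(3, n)), 2) (Function('V')(h, n) = Pow(Add(Mul(3, Add(5, n)), -5), 2) = Pow(Add(Add(15, Mul(3, n)), -5), 2) = Pow(Add(10, Mul(3, n)), 2))
F = -21
Mul(Add(Function('V')(-9, 1), -146), Add(F, 64)) = Mul(Add(Pow(Add(10, Mul(3, 1)), 2), -146), Add(-21, 64)) = Mul(Add(Pow(Add(10, 3), 2), -146), 43) = Mul(Add(Pow(13, 2), -146), 43) = Mul(Add(169, -146), 43) = Mul(23, 43) = 989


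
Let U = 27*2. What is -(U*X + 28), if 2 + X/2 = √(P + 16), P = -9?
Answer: 188 - 108*√7 ≈ -97.741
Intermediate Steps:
U = 54
X = -4 + 2*√7 (X = -4 + 2*√(-9 + 16) = -4 + 2*√7 ≈ 1.2915)
-(U*X + 28) = -(54*(-4 + 2*√7) + 28) = -((-216 + 108*√7) + 28) = -(-188 + 108*√7) = 188 - 108*√7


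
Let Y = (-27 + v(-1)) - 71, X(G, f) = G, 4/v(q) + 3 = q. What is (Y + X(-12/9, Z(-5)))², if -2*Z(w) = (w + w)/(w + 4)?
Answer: 90601/9 ≈ 10067.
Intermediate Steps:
v(q) = 4/(-3 + q)
Z(w) = -w/(4 + w) (Z(w) = -(w + w)/(2*(w + 4)) = -2*w/(2*(4 + w)) = -w/(4 + w))
Y = -99 (Y = (-27 + 4/(-3 - 1)) - 71 = (-27 + 4/(-4)) - 71 = (-27 + 4*(-¼)) - 71 = (-27 - 1) - 71 = -28 - 71 = -99)
(Y + X(-12/9, Z(-5)))² = (-99 - 12/9)² = (-99 - 12*⅑)² = (-99 - 4/3)² = (-301/3)² = 90601/9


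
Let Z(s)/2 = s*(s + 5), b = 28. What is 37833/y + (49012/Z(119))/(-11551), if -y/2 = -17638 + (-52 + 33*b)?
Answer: 1611920704489/1428853478948 ≈ 1.1281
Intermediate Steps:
Z(s) = 2*s*(5 + s) (Z(s) = 2*(s*(s + 5)) = 2*(s*(5 + s)) = 2*s*(5 + s))
y = 33532 (y = -2*(-17638 + (-52 + 33*28)) = -2*(-17638 + (-52 + 924)) = -2*(-17638 + 872) = -2*(-16766) = 33532)
37833/y + (49012/Z(119))/(-11551) = 37833/33532 + (49012/((2*119*(5 + 119))))/(-11551) = 37833*(1/33532) + (49012/((2*119*124)))*(-1/11551) = 37833/33532 + (49012/29512)*(-1/11551) = 37833/33532 + (49012*(1/29512))*(-1/11551) = 37833/33532 + (12253/7378)*(-1/11551) = 37833/33532 - 12253/85223278 = 1611920704489/1428853478948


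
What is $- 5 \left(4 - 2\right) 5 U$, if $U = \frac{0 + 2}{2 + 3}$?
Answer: $-20$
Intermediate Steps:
$U = \frac{2}{5} \approx 0.4$
$- 5 \left(4 - 2\right) 5 U = - 5 \left(4 - 2\right) 5 \cdot \frac{2}{5} = \left(-5\right) 2 \cdot 5 \cdot \frac{2}{5} = \left(-10\right) 5 \cdot \frac{2}{5} = \left(-50\right) \frac{2}{5} = -20$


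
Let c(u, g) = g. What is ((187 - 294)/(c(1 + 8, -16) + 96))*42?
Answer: -2247/40 ≈ -56.175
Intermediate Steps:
((187 - 294)/(c(1 + 8, -16) + 96))*42 = ((187 - 294)/(-16 + 96))*42 = -107/80*42 = -2247/40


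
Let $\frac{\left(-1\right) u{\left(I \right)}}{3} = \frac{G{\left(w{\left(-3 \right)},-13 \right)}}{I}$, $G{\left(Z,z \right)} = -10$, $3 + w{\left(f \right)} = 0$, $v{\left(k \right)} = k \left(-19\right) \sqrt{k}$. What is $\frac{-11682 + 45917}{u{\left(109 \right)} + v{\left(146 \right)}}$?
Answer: $- \frac{55974225}{6674039450338} - \frac{564156750545 \sqrt{146}}{6674039450338} \approx -1.0214$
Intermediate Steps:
$v{\left(k \right)} = - 19 k^{\frac{3}{2}}$ ($v{\left(k \right)} = - 19 k \sqrt{k} = - 19 k^{\frac{3}{2}}$)
$w{\left(f \right)} = -3$ ($w{\left(f \right)} = -3 + 0 = -3$)
$u{\left(I \right)} = \frac{30}{I}$ ($u{\left(I \right)} = - 3 \left(- \frac{10}{I}\right) = \frac{30}{I}$)
$\frac{-11682 + 45917}{u{\left(109 \right)} + v{\left(146 \right)}} = \frac{-11682 + 45917}{\frac{30}{109} - 19 \cdot 146^{\frac{3}{2}}} = \frac{34235}{30 \cdot \frac{1}{109} - 19 \cdot 146 \sqrt{146}} = \frac{34235}{\frac{30}{109} - 2774 \sqrt{146}}$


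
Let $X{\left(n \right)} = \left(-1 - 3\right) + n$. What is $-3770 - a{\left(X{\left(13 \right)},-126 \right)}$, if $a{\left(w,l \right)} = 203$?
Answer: $-3973$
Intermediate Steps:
$X{\left(n \right)} = -4 + n$
$-3770 - a{\left(X{\left(13 \right)},-126 \right)} = -3770 - 203 = -3973$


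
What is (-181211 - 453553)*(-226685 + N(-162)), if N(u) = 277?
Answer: 143715647712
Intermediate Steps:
(-181211 - 453553)*(-226685 + N(-162)) = (-181211 - 453553)*(-226685 + 277) = -634764*(-226408) = 143715647712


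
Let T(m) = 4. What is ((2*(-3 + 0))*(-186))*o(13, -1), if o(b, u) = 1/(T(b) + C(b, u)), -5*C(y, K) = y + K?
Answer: 1395/2 ≈ 697.50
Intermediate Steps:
C(y, K) = -K/5 - y/5 (C(y, K) = -(y + K)/5 = -(K + y)/5 = -K/5 - y/5)
o(b, u) = 1/(4 - b/5 - u/5) (o(b, u) = 1/(4 + (-u/5 - b/5)) = 1/(4 + (-b/5 - u/5)) = 1/(4 - b/5 - u/5))
((2*(-3 + 0))*(-186))*o(13, -1) = ((2*(-3 + 0))*(-186))*(-5/(-20 + 13 - 1)) = ((2*(-3))*(-186))*(-5/(-8)) = (-6*(-186))*(-5*(-⅛)) = 1116*(5/8) = 1395/2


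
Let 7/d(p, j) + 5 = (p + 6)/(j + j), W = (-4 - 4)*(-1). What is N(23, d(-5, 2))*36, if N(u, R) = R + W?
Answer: 4464/19 ≈ 234.95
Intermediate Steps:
W = 8 (W = -8*(-1) = 8)
d(p, j) = 7/(-5 + (6 + p)/(2*j)) (d(p, j) = 7/(-5 + (p + 6)/(j + j)) = 7/(-5 + (6 + p)/((2*j))) = 7/(-5 + (6 + p)*(1/(2*j))) = 7/(-5 + (6 + p)/(2*j)))
N(u, R) = 8 + R (N(u, R) = R + 8 = 8 + R)
N(23, d(-5, 2))*36 = (8 + 14*2/(6 - 5 - 10*2))*36 = (8 + 14*2/(6 - 5 - 20))*36 = (8 + 14*2/(-19))*36 = (8 + 14*2*(-1/19))*36 = (8 - 28/19)*36 = (124/19)*36 = 4464/19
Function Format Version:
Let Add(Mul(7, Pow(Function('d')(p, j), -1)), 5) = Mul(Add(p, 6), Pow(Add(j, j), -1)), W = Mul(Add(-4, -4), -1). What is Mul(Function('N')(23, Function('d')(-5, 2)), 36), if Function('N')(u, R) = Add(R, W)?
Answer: Rational(4464, 19) ≈ 234.95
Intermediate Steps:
W = 8 (W = Mul(-8, -1) = 8)
Function('d')(p, j) = Mul(7, Pow(Add(-5, Mul(Rational(1, 2), Pow(j, -1), Add(6, p))), -1)) (Function('d')(p, j) = Mul(7, Pow(Add(-5, Mul(Add(p, 6), Pow(Add(j, j), -1))), -1)) = Mul(7, Pow(Add(-5, Mul(Add(6, p), Pow(Mul(2, j), -1))), -1)) = Mul(7, Pow(Add(-5, Mul(Add(6, p), Mul(Rational(1, 2), Pow(j, -1)))), -1)) = Mul(7, Pow(Add(-5, Mul(Rational(1, 2), Pow(j, -1), Add(6, p))), -1)))
Function('N')(u, R) = Add(8, R) (Function('N')(u, R) = Add(R, 8) = Add(8, R))
Mul(Function('N')(23, Function('d')(-5, 2)), 36) = Mul(Add(8, Mul(14, 2, Pow(Add(6, -5, Mul(-10, 2)), -1))), 36) = Mul(Add(8, Mul(14, 2, Pow(Add(6, -5, -20), -1))), 36) = Mul(Add(8, Mul(14, 2, Pow(-19, -1))), 36) = Mul(Add(8, Mul(14, 2, Rational(-1, 19))), 36) = Mul(Add(8, Rational(-28, 19)), 36) = Mul(Rational(124, 19), 36) = Rational(4464, 19)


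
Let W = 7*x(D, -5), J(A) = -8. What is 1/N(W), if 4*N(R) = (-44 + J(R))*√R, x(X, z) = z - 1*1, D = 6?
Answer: I*√42/546 ≈ 0.011869*I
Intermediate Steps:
x(X, z) = -1 + z (x(X, z) = z - 1 = -1 + z)
W = -42 (W = 7*(-1 - 5) = 7*(-6) = -42)
N(R) = -13*√R (N(R) = ((-44 - 8)*√R)/4 = (-52*√R)/4 = -13*√R)
1/N(W) = 1/(-13*I*√42) = I*√42/546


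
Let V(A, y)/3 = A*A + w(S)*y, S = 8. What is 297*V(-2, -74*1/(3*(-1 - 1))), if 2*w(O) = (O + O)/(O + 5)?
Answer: 134244/13 ≈ 10326.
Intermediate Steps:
w(O) = O/(5 + O) (w(O) = ((O + O)/(O + 5))/2 = ((2*O)/(5 + O))/2 = (2*O/(5 + O))/2 = O/(5 + O))
V(A, y) = 3*A² + 24*y/13 (V(A, y) = 3*(A*A + (8/(5 + 8))*y) = 3*(A² + (8/13)*y) = 3*(A² + (8*(1/13))*y) = 3*(A² + 8*y/13) = 3*A² + 24*y/13)
297*V(-2, -74*1/(3*(-1 - 1))) = 297*(3*(-2)² + 24*(-74*1/(3*(-1 - 1)))/13) = 297*(3*4 + 24*(-74/((-2*3)))/13) = 297*(12 + 24*(-74/(-6))/13) = 297*(12 + 24*(-74*(-⅙))/13) = 297*(12 + (24/13)*(37/3)) = 297*(12 + 296/13) = 297*(452/13) = 134244/13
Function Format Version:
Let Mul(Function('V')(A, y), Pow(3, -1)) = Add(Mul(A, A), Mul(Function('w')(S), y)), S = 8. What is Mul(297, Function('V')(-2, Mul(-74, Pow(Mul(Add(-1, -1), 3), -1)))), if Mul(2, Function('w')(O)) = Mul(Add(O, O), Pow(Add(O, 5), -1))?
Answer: Rational(134244, 13) ≈ 10326.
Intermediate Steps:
Function('w')(O) = Mul(O, Pow(Add(5, O), -1)) (Function('w')(O) = Mul(Rational(1, 2), Mul(Add(O, O), Pow(Add(O, 5), -1))) = Mul(Rational(1, 2), Mul(Mul(2, O), Pow(Add(5, O), -1))) = Mul(Rational(1, 2), Mul(2, O, Pow(Add(5, O), -1))) = Mul(O, Pow(Add(5, O), -1)))
Function('V')(A, y) = Add(Mul(3, Pow(A, 2)), Mul(Rational(24, 13), y)) (Function('V')(A, y) = Mul(3, Add(Mul(A, A), Mul(Mul(8, Pow(Add(5, 8), -1)), y))) = Mul(3, Add(Pow(A, 2), Mul(Mul(8, Pow(13, -1)), y))) = Mul(3, Add(Pow(A, 2), Mul(Mul(8, Rational(1, 13)), y))) = Mul(3, Add(Pow(A, 2), Mul(Rational(8, 13), y))) = Add(Mul(3, Pow(A, 2)), Mul(Rational(24, 13), y)))
Mul(297, Function('V')(-2, Mul(-74, Pow(Mul(Add(-1, -1), 3), -1)))) = Mul(297, Add(Mul(3, Pow(-2, 2)), Mul(Rational(24, 13), Mul(-74, Pow(Mul(Add(-1, -1), 3), -1))))) = Mul(297, Add(Mul(3, 4), Mul(Rational(24, 13), Mul(-74, Pow(Mul(-2, 3), -1))))) = Mul(297, Add(12, Mul(Rational(24, 13), Mul(-74, Pow(-6, -1))))) = Mul(297, Add(12, Mul(Rational(24, 13), Mul(-74, Rational(-1, 6))))) = Mul(297, Add(12, Mul(Rational(24, 13), Rational(37, 3)))) = Mul(297, Add(12, Rational(296, 13))) = Mul(297, Rational(452, 13)) = Rational(134244, 13)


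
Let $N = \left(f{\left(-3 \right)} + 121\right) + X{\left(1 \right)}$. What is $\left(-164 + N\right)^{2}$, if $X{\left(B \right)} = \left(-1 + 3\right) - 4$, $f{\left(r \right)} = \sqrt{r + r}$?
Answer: $\left(45 - i \sqrt{6}\right)^{2} \approx 2019.0 - 220.45 i$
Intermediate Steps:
$f{\left(r \right)} = \sqrt{2} \sqrt{r}$ ($f{\left(r \right)} = \sqrt{2 r} = \sqrt{2} \sqrt{r}$)
$X{\left(B \right)} = -2$ ($X{\left(B \right)} = 2 - 4 = -2$)
$N = 119 + i \sqrt{6}$ ($N = \left(\sqrt{2} \sqrt{-3} + 121\right) - 2 = \left(\sqrt{2} i \sqrt{3} + 121\right) - 2 = \left(i \sqrt{6} + 121\right) - 2 = \left(121 + i \sqrt{6}\right) - 2 = 119 + i \sqrt{6} \approx 119.0 + 2.4495 i$)
$\left(-164 + N\right)^{2} = \left(-164 + \left(119 + i \sqrt{6}\right)\right)^{2} = \left(-45 + i \sqrt{6}\right)^{2}$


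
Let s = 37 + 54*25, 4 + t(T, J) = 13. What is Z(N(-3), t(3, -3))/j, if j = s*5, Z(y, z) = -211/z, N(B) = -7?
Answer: -211/62415 ≈ -0.0033806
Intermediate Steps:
t(T, J) = 9 (t(T, J) = -4 + 13 = 9)
s = 1387 (s = 37 + 1350 = 1387)
j = 6935 (j = 1387*5 = 6935)
Z(N(-3), t(3, -3))/j = -211/9/6935 = -211*⅑*(1/6935) = -211/9*1/6935 = -211/62415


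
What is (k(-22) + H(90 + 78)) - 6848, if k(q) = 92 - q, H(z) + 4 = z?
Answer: -6570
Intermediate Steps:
H(z) = -4 + z
(k(-22) + H(90 + 78)) - 6848 = ((92 - 1*(-22)) + (-4 + (90 + 78))) - 6848 = ((92 + 22) + (-4 + 168)) - 6848 = (114 + 164) - 6848 = 278 - 6848 = -6570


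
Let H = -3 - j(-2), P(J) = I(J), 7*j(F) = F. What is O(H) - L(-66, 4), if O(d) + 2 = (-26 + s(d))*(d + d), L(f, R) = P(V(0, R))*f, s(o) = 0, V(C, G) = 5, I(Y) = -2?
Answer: 50/7 ≈ 7.1429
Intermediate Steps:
j(F) = F/7
P(J) = -2
L(f, R) = -2*f
H = -19/7 (H = -3 - (-2)/7 = -3 - 1*(-2/7) = -3 + 2/7 = -19/7 ≈ -2.7143)
O(d) = -2 - 52*d (O(d) = -2 + (-26 + 0)*(d + d) = -2 - 52*d)
O(H) - L(-66, 4) = (-2 - 52*(-19/7)) - (-2)*(-66) = (-2 + 988/7) - 1*132 = 974/7 - 132 = 50/7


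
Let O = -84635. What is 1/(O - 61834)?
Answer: -1/146469 ≈ -6.8274e-6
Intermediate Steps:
1/(O - 61834) = 1/(-84635 - 61834) = 1/(-146469) = -1/146469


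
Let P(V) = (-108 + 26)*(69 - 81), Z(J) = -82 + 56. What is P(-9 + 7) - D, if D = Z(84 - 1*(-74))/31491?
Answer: 30987170/31491 ≈ 984.00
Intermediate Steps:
Z(J) = -26
P(V) = 984 (P(V) = -82*(-12) = 984)
D = -26/31491 ≈ -0.00082563
P(-9 + 7) - D = 984 - 1*(-26/31491) = 984 + 26/31491 = 30987170/31491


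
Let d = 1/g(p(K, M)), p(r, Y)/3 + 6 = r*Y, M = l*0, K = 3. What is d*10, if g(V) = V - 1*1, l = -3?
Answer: -10/19 ≈ -0.52632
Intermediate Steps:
M = 0 (M = -3*0 = 0)
p(r, Y) = -18 + 3*Y*r (p(r, Y) = -18 + 3*(r*Y) = -18 + 3*(Y*r) = -18 + 3*Y*r)
g(V) = -1 + V (g(V) = V - 1 = -1 + V)
d = -1/19 (d = 1/(-1 + (-18 + 3*0*3)) = 1/(-1 + (-18 + 0)) = 1/(-1 - 18) = 1/(-19) = -1/19 ≈ -0.052632)
d*10 = -1/19*10 = -10/19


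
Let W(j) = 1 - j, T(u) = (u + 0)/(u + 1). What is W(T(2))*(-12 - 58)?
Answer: -70/3 ≈ -23.333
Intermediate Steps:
T(u) = u/(1 + u)
W(T(2))*(-12 - 58) = (1 - 2/(1 + 2))*(-12 - 58) = (1 - 2/3)*(-70) = (1/3)*(-70) = -70/3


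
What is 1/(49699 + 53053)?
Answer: 1/102752 ≈ 9.7322e-6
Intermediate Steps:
1/(49699 + 53053) = 1/102752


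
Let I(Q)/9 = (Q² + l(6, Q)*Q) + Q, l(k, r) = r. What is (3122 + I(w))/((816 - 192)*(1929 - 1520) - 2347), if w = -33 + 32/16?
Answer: 20141/252869 ≈ 0.079650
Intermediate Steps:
w = -31 (w = -33 + 32*(1/16) = -33 + 2 = -31)
I(Q) = 9*Q + 18*Q² (I(Q) = 9*((Q² + Q*Q) + Q) = 9*((Q² + Q²) + Q) = 9*(2*Q² + Q) = 9*(Q + 2*Q²) = 9*Q + 18*Q²)
(3122 + I(w))/((816 - 192)*(1929 - 1520) - 2347) = (3122 + 9*(-31)*(1 + 2*(-31)))/((816 - 192)*(1929 - 1520) - 2347) = (3122 + 9*(-31)*(1 - 62))/(624*409 - 2347) = (3122 + 9*(-31)*(-61))/(255216 - 2347) = (3122 + 17019)/252869 = 20141*(1/252869) = 20141/252869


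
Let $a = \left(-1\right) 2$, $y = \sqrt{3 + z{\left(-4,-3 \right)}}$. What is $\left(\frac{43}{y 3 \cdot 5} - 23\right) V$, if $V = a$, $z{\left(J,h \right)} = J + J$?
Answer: $46 + \frac{86 i \sqrt{5}}{75} \approx 46.0 + 2.564 i$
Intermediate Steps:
$z{\left(J,h \right)} = 2 J$
$y = i \sqrt{5}$ ($y = \sqrt{3 + 2 \left(-4\right)} = \sqrt{3 - 8} = \sqrt{-5} = i \sqrt{5} \approx 2.2361 i$)
$a = -2$
$V = -2$
$\left(\frac{43}{y 3 \cdot 5} - 23\right) V = \left(\frac{43}{i \sqrt{5} \cdot 3 \cdot 5} - 23\right) \left(-2\right) = \left(\frac{43}{3 i \sqrt{5} \cdot 5} - 23\right) \left(-2\right) = \left(\frac{43}{15 i \sqrt{5}} - 23\right) \left(-2\right) = \left(43 \left(- \frac{i \sqrt{5}}{75}\right) - 23\right) \left(-2\right) = \left(- \frac{43 i \sqrt{5}}{75} - 23\right) \left(-2\right) = \left(-23 - \frac{43 i \sqrt{5}}{75}\right) \left(-2\right) = 46 + \frac{86 i \sqrt{5}}{75}$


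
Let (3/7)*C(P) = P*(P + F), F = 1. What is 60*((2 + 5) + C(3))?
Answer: 2100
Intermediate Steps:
C(P) = 7*P*(1 + P)/3 (C(P) = 7*(P*(P + 1))/3 = 7*(P*(1 + P))/3 = 7*P*(1 + P)/3)
60*((2 + 5) + C(3)) = 60*((2 + 5) + (7/3)*3*(1 + 3)) = 60*(7 + (7/3)*3*4) = 60*(7 + 28) = 60*35 = 2100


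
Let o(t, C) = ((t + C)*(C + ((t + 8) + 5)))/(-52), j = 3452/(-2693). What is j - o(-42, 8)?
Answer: 871649/70018 ≈ 12.449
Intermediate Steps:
j = -3452/2693 (j = 3452*(-1/2693) = -3452/2693 ≈ -1.2818)
o(t, C) = -(C + t)*(13 + C + t)/52 (o(t, C) = ((C + t)*(C + ((8 + t) + 5)))*(-1/52) = ((C + t)*(C + (13 + t)))*(-1/52) = ((C + t)*(13 + C + t))*(-1/52) = -(C + t)*(13 + C + t)/52)
j - o(-42, 8) = -3452/2693 - (-¼*8 - ¼*(-42) - 1/52*8² - 1/52*(-42)² - 1/26*8*(-42)) = -3452/2693 - (-2 + 21/2 - 1/52*64 - 1/52*1764 + 168/13) = -3452/2693 - (-2 + 21/2 - 16/13 - 441/13 + 168/13) = -3452/2693 - 1*(-357/26) = -3452/2693 + 357/26 = 871649/70018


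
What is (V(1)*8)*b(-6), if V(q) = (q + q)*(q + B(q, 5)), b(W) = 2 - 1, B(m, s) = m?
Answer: 32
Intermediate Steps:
b(W) = 1
V(q) = 4*q**2 (V(q) = (q + q)*(q + q) = (2*q)*(2*q) = 4*q**2)
(V(1)*8)*b(-6) = ((4*1**2)*8)*1 = ((4*1)*8)*1 = (4*8)*1 = 32*1 = 32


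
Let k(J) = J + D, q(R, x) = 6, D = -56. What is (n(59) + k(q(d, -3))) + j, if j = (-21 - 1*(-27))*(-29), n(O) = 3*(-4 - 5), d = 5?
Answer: -251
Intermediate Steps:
n(O) = -27 (n(O) = 3*(-9) = -27)
k(J) = -56 + J (k(J) = J - 56 = -56 + J)
j = -174 (j = (-21 + 27)*(-29) = 6*(-29) = -174)
(n(59) + k(q(d, -3))) + j = (-27 + (-56 + 6)) - 174 = (-27 - 50) - 174 = -77 - 174 = -251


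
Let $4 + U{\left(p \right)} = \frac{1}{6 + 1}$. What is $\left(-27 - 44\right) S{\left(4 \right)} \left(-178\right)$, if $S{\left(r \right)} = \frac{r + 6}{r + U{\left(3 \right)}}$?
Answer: $884660$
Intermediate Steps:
$U{\left(p \right)} = - \frac{27}{7}$ ($U{\left(p \right)} = -4 + \frac{1}{6 + 1} = -4 + \frac{1}{7} = - \frac{27}{7}$)
$S{\left(r \right)} = \frac{6 + r}{- \frac{27}{7} + r}$ ($S{\left(r \right)} = \frac{r + 6}{r - \frac{27}{7}} = \frac{6 + r}{- \frac{27}{7} + r}$)
$\left(-27 - 44\right) S{\left(4 \right)} \left(-178\right) = \left(-27 - 44\right) \frac{7 \left(6 + 4\right)}{-27 + 7 \cdot 4} \left(-178\right) = \left(-27 - 44\right) 7 \frac{1}{-27 + 28} \cdot 10 \left(-178\right) = - 71 \cdot 7 \cdot 1^{-1} \cdot 10 \left(-178\right) = - 71 \cdot 7 \cdot 1 \cdot 10 \left(-178\right) = \left(-71\right) 70 \left(-178\right) = \left(-4970\right) \left(-178\right) = 884660$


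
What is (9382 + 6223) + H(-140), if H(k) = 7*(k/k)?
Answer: 15612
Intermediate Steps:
H(k) = 7 (H(k) = 7*1 = 7)
(9382 + 6223) + H(-140) = (9382 + 6223) + 7 = 15605 + 7 = 15612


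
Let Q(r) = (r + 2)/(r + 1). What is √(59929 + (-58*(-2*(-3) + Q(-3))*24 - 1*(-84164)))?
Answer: 3*√15005 ≈ 367.48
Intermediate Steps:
Q(r) = (2 + r)/(1 + r)
√(59929 + (-58*(-2*(-3) + Q(-3))*24 - 1*(-84164))) = √(59929 + (-58*(-2*(-3) + (2 - 3)/(1 - 3))*24 - 1*(-84164))) = √(59929 + (-58*(6 - 1/(-2))*24 + 84164)) = √(59929 + (-58*(6 - ½*(-1))*24 + 84164)) = √(59929 + (-58*(6 + ½)*24 + 84164)) = √(59929 + (-58*13/2*24 + 84164)) = √(59929 + (-377*24 + 84164)) = √(59929 + (-9048 + 84164)) = √(59929 + 75116) = √135045 = 3*√15005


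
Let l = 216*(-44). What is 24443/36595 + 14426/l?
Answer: -147806599/173899440 ≈ -0.84995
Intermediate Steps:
l = -9504
24443/36595 + 14426/l = 24443/36595 + 14426/(-9504) = 24443*(1/36595) + 14426*(-1/9504) = 24443/36595 - 7213/4752 = -147806599/173899440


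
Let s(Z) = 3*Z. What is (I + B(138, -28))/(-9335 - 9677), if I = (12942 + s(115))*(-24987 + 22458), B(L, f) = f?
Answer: 33602851/19012 ≈ 1767.5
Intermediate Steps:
I = -33602823 (I = (12942 + 3*115)*(-24987 + 22458) = (12942 + 345)*(-2529) = 13287*(-2529) = -33602823)
(I + B(138, -28))/(-9335 - 9677) = (-33602823 - 28)/(-9335 - 9677) = -33602851/(-19012) = -33602851*(-1/19012) = 33602851/19012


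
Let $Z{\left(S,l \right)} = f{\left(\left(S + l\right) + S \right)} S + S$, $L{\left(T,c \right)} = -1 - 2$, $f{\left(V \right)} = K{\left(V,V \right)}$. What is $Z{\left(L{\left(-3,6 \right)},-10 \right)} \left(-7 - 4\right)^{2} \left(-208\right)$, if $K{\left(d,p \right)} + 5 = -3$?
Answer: $-528528$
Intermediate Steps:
$K{\left(d,p \right)} = -8$ ($K{\left(d,p \right)} = -5 - 3 = -8$)
$f{\left(V \right)} = -8$
$L{\left(T,c \right)} = -3$ ($L{\left(T,c \right)} = -1 - 2 = -3$)
$Z{\left(S,l \right)} = - 7 S$ ($Z{\left(S,l \right)} = - 8 S + S = - 7 S$)
$Z{\left(L{\left(-3,6 \right)},-10 \right)} \left(-7 - 4\right)^{2} \left(-208\right) = \left(-7\right) \left(-3\right) \left(-7 - 4\right)^{2} \left(-208\right) = 21 \left(-11\right)^{2} \left(-208\right) = 21 \cdot 121 \left(-208\right) = 2541 \left(-208\right) = -528528$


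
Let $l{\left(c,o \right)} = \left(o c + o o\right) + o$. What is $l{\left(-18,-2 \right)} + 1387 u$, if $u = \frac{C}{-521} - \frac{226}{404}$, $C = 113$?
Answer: $- \frac{109317317}{105242} \approx -1038.7$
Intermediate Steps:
$l{\left(c,o \right)} = o + o^{2} + c o$ ($l{\left(c,o \right)} = \left(c o + o^{2}\right) + o = \left(o^{2} + c o\right) + o = o + o^{2} + c o$)
$u = - \frac{81699}{105242}$ ($u = \frac{113}{-521} - \frac{226}{404} = 113 \left(- \frac{1}{521}\right) - \frac{113}{202} = - \frac{113}{521} - \frac{113}{202} = - \frac{81699}{105242} \approx -0.7763$)
$l{\left(-18,-2 \right)} + 1387 u = - 2 \left(1 - 18 - 2\right) + 1387 \left(- \frac{81699}{105242}\right) = \left(-2\right) \left(-19\right) - \frac{113316513}{105242} = 38 - \frac{113316513}{105242} = - \frac{109317317}{105242}$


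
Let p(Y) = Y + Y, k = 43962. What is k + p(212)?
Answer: 44386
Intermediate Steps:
p(Y) = 2*Y
k + p(212) = 43962 + 2*212 = 43962 + 424 = 44386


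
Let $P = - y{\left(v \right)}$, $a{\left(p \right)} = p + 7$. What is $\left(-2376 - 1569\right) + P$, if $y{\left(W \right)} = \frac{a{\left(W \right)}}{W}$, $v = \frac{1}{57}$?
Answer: $-4345$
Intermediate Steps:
$v = \frac{1}{57} \approx 0.017544$
$a{\left(p \right)} = 7 + p$
$y{\left(W \right)} = \frac{7 + W}{W}$
$P = -400$ ($P = - \frac{1}{\frac{1}{57}} \left(7 + \frac{1}{57}\right) = - \frac{57 \cdot 400}{57} = \left(-1\right) 400 = -400$)
$\left(-2376 - 1569\right) + P = \left(-2376 - 1569\right) - 400 = -3945 - 400 = -4345$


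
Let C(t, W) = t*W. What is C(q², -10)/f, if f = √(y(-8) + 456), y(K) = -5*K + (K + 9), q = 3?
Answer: -90*√497/497 ≈ -4.0370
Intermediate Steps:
y(K) = 9 - 4*K (y(K) = -5*K + (9 + K) = 9 - 4*K)
C(t, W) = W*t
f = √497 (f = √((9 - 4*(-8)) + 456) = √((9 + 32) + 456) = √(41 + 456) = √497 ≈ 22.293)
C(q², -10)/f = (-10*3²)/(√497) = (-10*9)*(√497/497) = -90*√497/497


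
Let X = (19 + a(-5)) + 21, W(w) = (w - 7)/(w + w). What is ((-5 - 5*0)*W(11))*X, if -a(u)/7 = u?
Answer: -750/11 ≈ -68.182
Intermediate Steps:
a(u) = -7*u
W(w) = (-7 + w)/(2*w) (W(w) = (-7 + w)/((2*w)) = (-7 + w)*(1/(2*w)) = (-7 + w)/(2*w))
X = 75 (X = (19 - 7*(-5)) + 21 = (19 + 35) + 21 = 54 + 21 = 75)
((-5 - 5*0)*W(11))*X = ((-5 - 5*0)*((½)*(-7 + 11)/11))*75 = ((-5 + 0)*((½)*(1/11)*4))*75 = -5*2/11*75 = -10/11*75 = -750/11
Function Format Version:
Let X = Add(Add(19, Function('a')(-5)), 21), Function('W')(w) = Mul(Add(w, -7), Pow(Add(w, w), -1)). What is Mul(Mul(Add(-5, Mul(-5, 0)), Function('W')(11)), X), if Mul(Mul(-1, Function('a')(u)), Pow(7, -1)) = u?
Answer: Rational(-750, 11) ≈ -68.182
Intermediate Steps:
Function('a')(u) = Mul(-7, u)
Function('W')(w) = Mul(Rational(1, 2), Pow(w, -1), Add(-7, w)) (Function('W')(w) = Mul(Add(-7, w), Pow(Mul(2, w), -1)) = Mul(Add(-7, w), Mul(Rational(1, 2), Pow(w, -1))) = Mul(Rational(1, 2), Pow(w, -1), Add(-7, w)))
X = 75 (X = Add(Add(19, Mul(-7, -5)), 21) = Add(Add(19, 35), 21) = Add(54, 21) = 75)
Mul(Mul(Add(-5, Mul(-5, 0)), Function('W')(11)), X) = Mul(Mul(Add(-5, Mul(-5, 0)), Mul(Rational(1, 2), Pow(11, -1), Add(-7, 11))), 75) = Mul(Mul(Add(-5, 0), Mul(Rational(1, 2), Rational(1, 11), 4)), 75) = Mul(Mul(-5, Rational(2, 11)), 75) = Mul(Rational(-10, 11), 75) = Rational(-750, 11)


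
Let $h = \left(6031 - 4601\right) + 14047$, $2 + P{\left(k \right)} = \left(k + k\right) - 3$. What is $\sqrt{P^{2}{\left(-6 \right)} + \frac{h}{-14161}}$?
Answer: $\frac{2 \sqrt{1019263}}{119} \approx 16.968$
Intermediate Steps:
$P{\left(k \right)} = -5 + 2 k$ ($P{\left(k \right)} = -2 + \left(\left(k + k\right) - 3\right) = -2 + \left(2 k - 3\right) = -2 + \left(-3 + 2 k\right) = -5 + 2 k$)
$h = 15477$ ($h = 1430 + 14047 = 15477$)
$\sqrt{P^{2}{\left(-6 \right)} + \frac{h}{-14161}} = \sqrt{\left(-5 + 2 \left(-6\right)\right)^{2} + \frac{15477}{-14161}} = \sqrt{\left(-5 - 12\right)^{2} + 15477 \left(- \frac{1}{14161}\right)} = \sqrt{\left(-17\right)^{2} - \frac{2211}{2023}} = \sqrt{289 - \frac{2211}{2023}} = \sqrt{\frac{582436}{2023}} = \frac{2 \sqrt{1019263}}{119}$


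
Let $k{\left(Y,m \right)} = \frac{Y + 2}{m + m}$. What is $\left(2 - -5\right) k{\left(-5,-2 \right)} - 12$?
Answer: $- \frac{27}{4} \approx -6.75$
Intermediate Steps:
$k{\left(Y,m \right)} = \frac{2 + Y}{2 m}$
$\left(2 - -5\right) k{\left(-5,-2 \right)} - 12 = \left(2 - -5\right) \frac{2 - 5}{2 \left(-2\right)} - 12 = \left(2 + 5\right) \frac{1}{2} \left(- \frac{1}{2}\right) \left(-3\right) - 12 = 7 \cdot \frac{3}{4} - 12 = \frac{21}{4} - 12 = - \frac{27}{4}$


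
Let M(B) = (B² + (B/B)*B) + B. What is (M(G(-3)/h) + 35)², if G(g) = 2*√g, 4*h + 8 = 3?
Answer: 447289/625 - 21856*I*√3/125 ≈ 715.66 - 302.85*I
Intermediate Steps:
h = -5/4 (h = -2 + (¼)*3 = -2 + ¾ = -5/4 ≈ -1.2500)
M(B) = B² + 2*B (M(B) = (B² + 1*B) + B = (B² + B) + B = (B + B²) + B = B² + 2*B)
(M(G(-3)/h) + 35)² = (((2*√(-3))/(-5/4))*(2 + (2*√(-3))/(-5/4)) + 35)² = (((2*(I*√3))*(-⅘))*(2 + (2*(I*√3))*(-⅘)) + 35)² = (((2*I*√3)*(-⅘))*(2 + (2*I*√3)*(-⅘)) + 35)² = ((-8*I*√3/5)*(2 - 8*I*√3/5) + 35)² = (-8*I*√3*(2 - 8*I*√3/5)/5 + 35)² = (35 - 8*I*√3*(2 - 8*I*√3/5)/5)²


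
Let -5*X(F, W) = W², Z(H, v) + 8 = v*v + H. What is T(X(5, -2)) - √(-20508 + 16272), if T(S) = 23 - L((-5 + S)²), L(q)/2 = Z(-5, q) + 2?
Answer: -1386437/625 - 2*I*√1059 ≈ -2218.3 - 65.085*I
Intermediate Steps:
Z(H, v) = -8 + H + v² (Z(H, v) = -8 + (v*v + H) = -8 + (v² + H) = -8 + (H + v²) = -8 + H + v²)
X(F, W) = -W²/5
L(q) = -22 + 2*q² (L(q) = 2*((-8 - 5 + q²) + 2) = 2*((-13 + q²) + 2) = 2*(-11 + q²) = -22 + 2*q²)
T(S) = 45 - 2*(-5 + S)⁴ (T(S) = 23 - (-22 + 2*((-5 + S)²)²) = 23 - (-22 + 2*(-5 + S)⁴) = 23 + (22 - 2*(-5 + S)⁴) = 45 - 2*(-5 + S)⁴)
T(X(5, -2)) - √(-20508 + 16272) = (45 - 2*(-5 - ⅕*(-2)²)⁴) - √(-20508 + 16272) = (45 - 2*(-5 - ⅕*4)⁴) - √(-4236) = (45 - 2*(-5 - ⅘)⁴) - 2*I*√1059 = (45 - 2*(-29/5)⁴) - 2*I*√1059 = (45 - 2*707281/625) - 2*I*√1059 = (45 - 1414562/625) - 2*I*√1059 = -1386437/625 - 2*I*√1059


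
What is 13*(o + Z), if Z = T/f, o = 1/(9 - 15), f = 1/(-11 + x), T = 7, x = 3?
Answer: -4381/6 ≈ -730.17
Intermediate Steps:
f = -⅛ (f = 1/(-11 + 3) = 1/(-8) = -⅛ ≈ -0.12500)
o = -⅙ (o = 1/(-6) = -⅙ ≈ -0.16667)
Z = -56 (Z = 7/(-⅛) = 7*(-8) = -56)
13*(o + Z) = 13*(-⅙ - 56) = 13*(-337/6) = -4381/6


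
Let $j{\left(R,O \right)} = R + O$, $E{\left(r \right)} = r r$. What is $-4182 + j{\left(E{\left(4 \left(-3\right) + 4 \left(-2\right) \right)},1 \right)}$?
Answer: $-3781$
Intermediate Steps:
$E{\left(r \right)} = r^{2}$
$j{\left(R,O \right)} = O + R$
$-4182 + j{\left(E{\left(4 \left(-3\right) + 4 \left(-2\right) \right)},1 \right)} = -4182 + \left(1 + \left(4 \left(-3\right) + 4 \left(-2\right)\right)^{2}\right) = -4182 + \left(1 + \left(-12 - 8\right)^{2}\right) = -4182 + \left(1 + \left(-20\right)^{2}\right) = -4182 + \left(1 + 400\right) = -4182 + 401 = -3781$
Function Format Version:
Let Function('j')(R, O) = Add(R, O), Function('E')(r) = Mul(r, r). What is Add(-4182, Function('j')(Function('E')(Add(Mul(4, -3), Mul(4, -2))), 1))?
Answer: -3781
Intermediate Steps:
Function('E')(r) = Pow(r, 2)
Function('j')(R, O) = Add(O, R)
Add(-4182, Function('j')(Function('E')(Add(Mul(4, -3), Mul(4, -2))), 1)) = Add(-4182, Add(1, Pow(Add(Mul(4, -3), Mul(4, -2)), 2))) = Add(-4182, Add(1, Pow(Add(-12, -8), 2))) = Add(-4182, Add(1, Pow(-20, 2))) = Add(-4182, Add(1, 400)) = Add(-4182, 401) = -3781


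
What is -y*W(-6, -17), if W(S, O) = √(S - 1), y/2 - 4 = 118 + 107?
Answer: -458*I*√7 ≈ -1211.8*I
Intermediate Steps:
y = 458 (y = 8 + 2*(118 + 107) = 8 + 2*225 = 8 + 450 = 458)
W(S, O) = √(-1 + S)
-y*W(-6, -17) = -458*√(-1 - 6) = -458*√(-7) = -458*I*√7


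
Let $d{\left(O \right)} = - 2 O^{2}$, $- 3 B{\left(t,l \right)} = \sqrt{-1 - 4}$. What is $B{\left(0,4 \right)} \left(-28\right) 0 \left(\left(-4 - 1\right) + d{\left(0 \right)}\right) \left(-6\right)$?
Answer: $0$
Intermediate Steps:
$B{\left(t,l \right)} = - \frac{i \sqrt{5}}{3}$ ($B{\left(t,l \right)} = - \frac{\sqrt{-1 - 4}}{3} = - \frac{\sqrt{-5}}{3} = - \frac{i \sqrt{5}}{3}$)
$B{\left(0,4 \right)} \left(-28\right) 0 \left(\left(-4 - 1\right) + d{\left(0 \right)}\right) \left(-6\right) = - \frac{i \sqrt{5}}{3} \left(-28\right) 0 \left(\left(-4 - 1\right) - 2 \cdot 0^{2}\right) \left(-6\right) = \frac{28 i \sqrt{5}}{3} \cdot 0 \left(-5 - 0\right) \left(-6\right) = \frac{28 i \sqrt{5}}{3} \cdot 0 \left(-5 + 0\right) \left(-6\right) = \frac{28 i \sqrt{5}}{3} \cdot 0 \left(-5\right) \left(-6\right) = \frac{28 i \sqrt{5}}{3} \cdot 0 \left(-6\right) = \frac{28 i \sqrt{5}}{3} \cdot 0 = 0$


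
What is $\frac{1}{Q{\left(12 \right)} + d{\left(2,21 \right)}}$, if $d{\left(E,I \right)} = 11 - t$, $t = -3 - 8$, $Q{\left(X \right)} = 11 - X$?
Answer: $\frac{1}{21} \approx 0.047619$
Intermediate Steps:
$t = -11$ ($t = -3 - 8 = -11$)
$d{\left(E,I \right)} = 22$ ($d{\left(E,I \right)} = 11 - -11 = 11 + 11 = 22$)
$\frac{1}{Q{\left(12 \right)} + d{\left(2,21 \right)}} = \frac{1}{\left(11 - 12\right) + 22} = \frac{1}{-1 + 22} = \frac{1}{21}$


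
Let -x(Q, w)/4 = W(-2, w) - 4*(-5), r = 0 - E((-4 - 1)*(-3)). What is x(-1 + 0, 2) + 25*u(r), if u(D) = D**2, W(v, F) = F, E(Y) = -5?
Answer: 537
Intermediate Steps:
r = 5 (r = 0 - 1*(-5) = 0 + 5 = 5)
x(Q, w) = -80 - 4*w (x(Q, w) = -4*(w - 4*(-5)) = -4*(w + 20) = -4*(20 + w) = -80 - 4*w)
x(-1 + 0, 2) + 25*u(r) = (-80 - 4*2) + 25*5**2 = (-80 - 8) + 25*25 = -88 + 625 = 537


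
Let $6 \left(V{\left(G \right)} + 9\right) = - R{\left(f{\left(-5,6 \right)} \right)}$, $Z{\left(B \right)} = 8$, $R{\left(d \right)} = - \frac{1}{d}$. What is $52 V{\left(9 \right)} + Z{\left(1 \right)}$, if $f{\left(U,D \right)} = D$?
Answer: $- \frac{4127}{9} \approx -458.56$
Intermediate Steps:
$V{\left(G \right)} = - \frac{323}{36}$ ($V{\left(G \right)} = -9 + \frac{\left(-1\right) \left(- \frac{1}{6}\right)}{6} = -9 + \frac{1}{6} \cdot \frac{1}{6} = -9 + \frac{1}{36} = - \frac{323}{36}$)
$52 V{\left(9 \right)} + Z{\left(1 \right)} = 52 \left(- \frac{323}{36}\right) + 8 = - \frac{4199}{9} + 8 = - \frac{4127}{9}$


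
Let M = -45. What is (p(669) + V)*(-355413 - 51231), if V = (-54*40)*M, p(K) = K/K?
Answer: -39526203444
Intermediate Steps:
p(K) = 1
V = 97200 (V = -54*40*(-45) = -2160*(-45) = 97200)
(p(669) + V)*(-355413 - 51231) = (1 + 97200)*(-355413 - 51231) = 97201*(-406644) = -39526203444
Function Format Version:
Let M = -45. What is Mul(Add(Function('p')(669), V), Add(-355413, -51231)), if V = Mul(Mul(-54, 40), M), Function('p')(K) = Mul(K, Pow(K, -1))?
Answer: -39526203444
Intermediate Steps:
Function('p')(K) = 1
V = 97200 (V = Mul(Mul(-54, 40), -45) = Mul(-2160, -45) = 97200)
Mul(Add(Function('p')(669), V), Add(-355413, -51231)) = Mul(Add(1, 97200), Add(-355413, -51231)) = Mul(97201, -406644) = -39526203444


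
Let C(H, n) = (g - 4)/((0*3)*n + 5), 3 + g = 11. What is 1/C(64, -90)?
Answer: 5/4 ≈ 1.2500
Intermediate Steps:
g = 8 (g = -3 + 11 = 8)
C(H, n) = ⅘ (C(H, n) = (8 - 4)/((0*3)*n + 5) = 4/(0*n + 5) = 4/(0 + 5) = 4/5 = 4*(⅕) = ⅘)
1/C(64, -90) = 1/(⅘) = 5/4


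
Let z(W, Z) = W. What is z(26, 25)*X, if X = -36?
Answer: -936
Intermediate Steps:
z(26, 25)*X = 26*(-36) = -936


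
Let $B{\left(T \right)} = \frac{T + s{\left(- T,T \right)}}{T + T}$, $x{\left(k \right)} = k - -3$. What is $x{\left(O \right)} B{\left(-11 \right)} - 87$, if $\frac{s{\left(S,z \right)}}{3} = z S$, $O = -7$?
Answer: $-155$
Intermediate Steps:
$s{\left(S,z \right)} = 3 S z$ ($s{\left(S,z \right)} = 3 z S = 3 S z$)
$x{\left(k \right)} = 3 + k$ ($x{\left(k \right)} = k + 3 = 3 + k$)
$B{\left(T \right)} = \frac{T - 3 T^{2}}{2 T}$ ($B{\left(T \right)} = \frac{T + 3 \left(- T\right) T}{T + T} = \frac{T - 3 T^{2}}{2 T}$)
$x{\left(O \right)} B{\left(-11 \right)} - 87 = \left(3 - 7\right) \left(\frac{1}{2} - - \frac{33}{2}\right) - 87 = - 4 \left(\frac{1}{2} + \frac{33}{2}\right) - 87 = \left(-4\right) 17 - 87 = -68 - 87 = -155$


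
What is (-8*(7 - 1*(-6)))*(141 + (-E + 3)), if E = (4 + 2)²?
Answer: -11232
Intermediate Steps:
E = 36 (E = 6² = 36)
(-8*(7 - 1*(-6)))*(141 + (-E + 3)) = (-8*(7 - 1*(-6)))*(141 + (-1*36 + 3)) = (-8*(7 + 6))*(141 + (-36 + 3)) = (-8*13)*(141 - 33) = -104*108 = -11232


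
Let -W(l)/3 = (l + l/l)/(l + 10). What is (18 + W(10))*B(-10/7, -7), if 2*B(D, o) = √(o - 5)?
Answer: 327*I*√3/20 ≈ 28.319*I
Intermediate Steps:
W(l) = -3*(1 + l)/(10 + l) (W(l) = -3*(l + l/l)/(l + 10) = -3*(l + 1)/(10 + l) = -3*(1 + l)/(10 + l))
B(D, o) = √(-5 + o)/2 (B(D, o) = √(o - 5)/2 = √(-5 + o)/2)
(18 + W(10))*B(-10/7, -7) = (18 + 3*(-1 - 1*10)/(10 + 10))*(√(-5 - 7)/2) = (18 + 3*(-1 - 10)/20)*(√(-12)/2) = (18 + 3*(1/20)*(-11))*((2*I*√3)/2) = (18 - 33/20)*(I*√3) = 327*(I*√3)/20 = 327*I*√3/20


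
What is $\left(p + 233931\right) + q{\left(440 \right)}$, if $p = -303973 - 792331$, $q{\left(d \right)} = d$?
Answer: $-861933$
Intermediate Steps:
$p = -1096304$ ($p = -303973 - 792331 = -1096304$)
$\left(p + 233931\right) + q{\left(440 \right)} = \left(-1096304 + 233931\right) + 440 = -862373 + 440 = -861933$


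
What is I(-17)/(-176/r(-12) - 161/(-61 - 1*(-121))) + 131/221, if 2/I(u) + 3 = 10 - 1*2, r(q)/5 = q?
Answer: 2423/1105 ≈ 2.1928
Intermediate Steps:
r(q) = 5*q
I(u) = ⅖ (I(u) = 2/(-3 + (10 - 1*2)) = 2/(-3 + (10 - 2)) = 2/(-3 + 8) = 2/5 = 2*(⅕) = ⅖)
I(-17)/(-176/r(-12) - 161/(-61 - 1*(-121))) + 131/221 = 2/(5*(-176/(5*(-12)) - 161/(-61 - 1*(-121)))) + 131/221 = 2/(5*(-176/(-60) - 161/(-61 + 121))) + 131*(1/221) = 2/(5*(-176*(-1/60) - 161/60)) + 131/221 = 2/(5*(44/15 - 161*1/60)) + 131/221 = 2/(5*(44/15 - 161/60)) + 131/221 = 2/(5*(¼)) + 131/221 = (⅖)*4 + 131/221 = 8/5 + 131/221 = 2423/1105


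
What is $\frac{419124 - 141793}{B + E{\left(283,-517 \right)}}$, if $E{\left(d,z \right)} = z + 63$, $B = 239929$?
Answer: $\frac{277331}{239475} \approx 1.1581$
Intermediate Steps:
$E{\left(d,z \right)} = 63 + z$
$\frac{419124 - 141793}{B + E{\left(283,-517 \right)}} = \frac{419124 - 141793}{239929 + \left(63 - 517\right)} = \frac{277331}{239929 - 454} = \frac{277331}{239475}$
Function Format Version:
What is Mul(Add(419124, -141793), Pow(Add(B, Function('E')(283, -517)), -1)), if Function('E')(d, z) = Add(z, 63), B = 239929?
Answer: Rational(277331, 239475) ≈ 1.1581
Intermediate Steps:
Function('E')(d, z) = Add(63, z)
Mul(Add(419124, -141793), Pow(Add(B, Function('E')(283, -517)), -1)) = Mul(Add(419124, -141793), Pow(Add(239929, Add(63, -517)), -1)) = Mul(277331, Pow(Add(239929, -454), -1)) = Mul(277331, Pow(239475, -1)) = Mul(277331, Rational(1, 239475)) = Rational(277331, 239475)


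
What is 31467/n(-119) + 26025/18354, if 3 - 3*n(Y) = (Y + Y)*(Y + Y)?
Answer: -86184643/346529638 ≈ -0.24871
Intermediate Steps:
n(Y) = 1 - 4*Y²/3 (n(Y) = 1 - (Y + Y)*(Y + Y)/3 = 1 - 2*Y*2*Y/3 = 1 - 4*Y²/3)
31467/n(-119) + 26025/18354 = 31467/(1 - 4/3*(-119)²) + 26025/18354 = 31467/(1 - 4/3*14161) + 26025*(1/18354) = 31467/(1 - 56644/3) + 8675/6118 = 31467/(-56641/3) + 8675/6118 = 31467*(-3/56641) + 8675/6118 = -94401/56641 + 8675/6118 = -86184643/346529638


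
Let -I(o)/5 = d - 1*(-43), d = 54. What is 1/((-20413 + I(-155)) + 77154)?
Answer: 1/56256 ≈ 1.7776e-5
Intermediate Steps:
I(o) = -485 (I(o) = -5*(54 - 1*(-43)) = -5*(54 + 43) = -5*97 = -485)
1/((-20413 + I(-155)) + 77154) = 1/((-20413 - 485) + 77154) = 1/(-20898 + 77154) = 1/56256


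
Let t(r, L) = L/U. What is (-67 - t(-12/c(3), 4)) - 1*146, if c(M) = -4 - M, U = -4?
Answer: -212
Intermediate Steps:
t(r, L) = -L/4 (t(r, L) = L/(-4) = L*(-¼) = -L/4)
(-67 - t(-12/c(3), 4)) - 1*146 = (-67 - (-1)*4/4) - 1*146 = (-67 - 1*(-1)) - 146 = (-67 + 1) - 146 = -66 - 146 = -212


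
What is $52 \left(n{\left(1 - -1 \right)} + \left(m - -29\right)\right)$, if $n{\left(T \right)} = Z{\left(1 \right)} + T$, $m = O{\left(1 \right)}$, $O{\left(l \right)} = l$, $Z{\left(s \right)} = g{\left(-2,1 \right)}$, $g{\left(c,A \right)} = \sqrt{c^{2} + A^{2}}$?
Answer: $1664 + 52 \sqrt{5} \approx 1780.3$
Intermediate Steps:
$g{\left(c,A \right)} = \sqrt{A^{2} + c^{2}}$
$Z{\left(s \right)} = \sqrt{5}$ ($Z{\left(s \right)} = \sqrt{1^{2} + \left(-2\right)^{2}} = \sqrt{1 + 4} = \sqrt{5}$)
$m = 1$
$n{\left(T \right)} = T + \sqrt{5}$ ($n{\left(T \right)} = \sqrt{5} + T = T + \sqrt{5}$)
$52 \left(n{\left(1 - -1 \right)} + \left(m - -29\right)\right) = 52 \left(\left(\left(1 - -1\right) + \sqrt{5}\right) + \left(1 - -29\right)\right) = 52 \left(\left(\left(1 + 1\right) + \sqrt{5}\right) + \left(1 + 29\right)\right) = 52 \left(\left(2 + \sqrt{5}\right) + 30\right) = 52 \left(32 + \sqrt{5}\right) = 1664 + 52 \sqrt{5}$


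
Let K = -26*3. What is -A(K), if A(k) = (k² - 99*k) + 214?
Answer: -14020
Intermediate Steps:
K = -78
A(k) = 214 + k² - 99*k
-A(K) = -(214 + (-78)² - 99*(-78)) = -(214 + 6084 + 7722) = -1*14020 = -14020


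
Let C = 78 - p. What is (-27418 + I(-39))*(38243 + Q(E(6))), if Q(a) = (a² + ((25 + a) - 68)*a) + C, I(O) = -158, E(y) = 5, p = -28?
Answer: -1052961984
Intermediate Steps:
C = 106 (C = 78 - 1*(-28) = 78 + 28 = 106)
Q(a) = 106 + a² + a*(-43 + a) (Q(a) = (a² + ((25 + a) - 68)*a) + 106 = (a² + (-43 + a)*a) + 106 = (a² + a*(-43 + a)) + 106 = 106 + a² + a*(-43 + a))
(-27418 + I(-39))*(38243 + Q(E(6))) = (-27418 - 158)*(38243 + (106 - 43*5 + 2*5²)) = -27576*(38243 + (106 - 215 + 2*25)) = -27576*(38243 + (106 - 215 + 50)) = -27576*(38243 - 59) = -27576*38184 = -1052961984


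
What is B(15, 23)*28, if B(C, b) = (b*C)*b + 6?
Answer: 222348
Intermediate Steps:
B(C, b) = 6 + C*b² (B(C, b) = (C*b)*b + 6 = C*b² + 6 = 6 + C*b²)
B(15, 23)*28 = (6 + 15*23²)*28 = (6 + 15*529)*28 = (6 + 7935)*28 = 7941*28 = 222348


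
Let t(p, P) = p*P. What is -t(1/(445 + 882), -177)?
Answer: 177/1327 ≈ 0.13338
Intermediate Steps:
t(p, P) = P*p
-t(1/(445 + 882), -177) = -(-177)/(445 + 882) = -(-177)/1327 = -1*(-177/1327) = 177/1327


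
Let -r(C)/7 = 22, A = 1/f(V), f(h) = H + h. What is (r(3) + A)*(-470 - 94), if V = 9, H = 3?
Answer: 86809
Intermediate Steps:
f(h) = 3 + h
A = 1/12 (A = 1/(3 + 9) = 1/12 ≈ 0.083333)
r(C) = -154 (r(C) = -7*22 = -154)
(r(3) + A)*(-470 - 94) = (-154 + 1/12)*(-470 - 94) = -1847/12*(-564) = 86809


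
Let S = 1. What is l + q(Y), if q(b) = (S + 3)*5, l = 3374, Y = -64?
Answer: 3394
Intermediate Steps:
q(b) = 20 (q(b) = (1 + 3)*5 = 4*5 = 20)
l + q(Y) = 3374 + 20 = 3394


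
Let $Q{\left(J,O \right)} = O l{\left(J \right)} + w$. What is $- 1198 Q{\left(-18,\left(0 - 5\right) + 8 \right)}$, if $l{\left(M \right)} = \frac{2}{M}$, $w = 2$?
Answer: $- \frac{5990}{3} \approx -1996.7$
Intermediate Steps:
$Q{\left(J,O \right)} = 2 + \frac{2 O}{J}$ ($Q{\left(J,O \right)} = O \frac{2}{J} + 2 = \frac{2 O}{J} + 2 = 2 + \frac{2 O}{J}$)
$- 1198 Q{\left(-18,\left(0 - 5\right) + 8 \right)} = - 1198 \left(2 + \frac{2 \left(\left(0 - 5\right) + 8\right)}{-18}\right) = - 1198 \left(2 + 2 \left(-5 + 8\right) \left(- \frac{1}{18}\right)\right) = - 1198 \left(2 + 2 \cdot 3 \left(- \frac{1}{18}\right)\right) = - 1198 \left(2 - \frac{1}{3}\right) = \left(-1198\right) \frac{5}{3} = - \frac{5990}{3}$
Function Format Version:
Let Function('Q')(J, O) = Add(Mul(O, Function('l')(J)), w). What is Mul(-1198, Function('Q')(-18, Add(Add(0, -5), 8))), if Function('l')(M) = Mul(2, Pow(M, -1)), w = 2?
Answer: Rational(-5990, 3) ≈ -1996.7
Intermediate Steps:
Function('Q')(J, O) = Add(2, Mul(2, O, Pow(J, -1))) (Function('Q')(J, O) = Add(Mul(O, Mul(2, Pow(J, -1))), 2) = Add(Mul(2, O, Pow(J, -1)), 2) = Add(2, Mul(2, O, Pow(J, -1))))
Mul(-1198, Function('Q')(-18, Add(Add(0, -5), 8))) = Mul(-1198, Add(2, Mul(2, Add(Add(0, -5), 8), Pow(-18, -1)))) = Mul(-1198, Add(2, Mul(2, Add(-5, 8), Rational(-1, 18)))) = Mul(-1198, Add(2, Mul(2, 3, Rational(-1, 18)))) = Mul(-1198, Add(2, Rational(-1, 3))) = Mul(-1198, Rational(5, 3)) = Rational(-5990, 3)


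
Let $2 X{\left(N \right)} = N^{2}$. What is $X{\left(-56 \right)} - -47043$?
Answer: $48611$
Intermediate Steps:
$X{\left(N \right)} = \frac{N^{2}}{2}$
$X{\left(-56 \right)} - -47043 = \frac{\left(-56\right)^{2}}{2} - -47043 = \frac{1}{2} \cdot 3136 + 47043 = 1568 + 47043 = 48611$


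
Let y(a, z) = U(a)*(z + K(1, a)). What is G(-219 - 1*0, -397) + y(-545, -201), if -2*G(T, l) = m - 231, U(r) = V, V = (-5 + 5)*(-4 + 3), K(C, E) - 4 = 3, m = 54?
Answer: 177/2 ≈ 88.500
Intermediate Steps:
K(C, E) = 7 (K(C, E) = 4 + 3 = 7)
V = 0 (V = 0*(-1) = 0)
U(r) = 0
y(a, z) = 0 (y(a, z) = 0*(z + 7) = 0*(7 + z) = 0)
G(T, l) = 177/2 (G(T, l) = -(54 - 231)/2 = -1/2*(-177) = 177/2)
G(-219 - 1*0, -397) + y(-545, -201) = 177/2 + 0 = 177/2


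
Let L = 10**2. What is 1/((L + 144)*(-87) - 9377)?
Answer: -1/30605 ≈ -3.2674e-5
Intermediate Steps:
L = 100
1/((L + 144)*(-87) - 9377) = 1/((100 + 144)*(-87) - 9377) = 1/(244*(-87) - 9377) = 1/(-21228 - 9377) = 1/(-30605) = -1/30605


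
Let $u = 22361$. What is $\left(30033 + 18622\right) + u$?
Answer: $71016$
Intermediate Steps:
$\left(30033 + 18622\right) + u = \left(30033 + 18622\right) + 22361 = 48655 + 22361 = 71016$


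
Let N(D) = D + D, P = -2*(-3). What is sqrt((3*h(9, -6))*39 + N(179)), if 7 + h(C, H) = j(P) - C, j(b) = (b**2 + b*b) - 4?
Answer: sqrt(6442) ≈ 80.262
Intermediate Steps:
P = 6
j(b) = -4 + 2*b**2 (j(b) = (b**2 + b**2) - 4 = 2*b**2 - 4 = -4 + 2*b**2)
h(C, H) = 61 - C (h(C, H) = -7 + ((-4 + 2*6**2) - C) = -7 + ((-4 + 2*36) - C) = -7 + ((-4 + 72) - C) = -7 + (68 - C) = 61 - C)
N(D) = 2*D
sqrt((3*h(9, -6))*39 + N(179)) = sqrt((3*(61 - 1*9))*39 + 2*179) = sqrt((3*(61 - 9))*39 + 358) = sqrt((3*52)*39 + 358) = sqrt(156*39 + 358) = sqrt(6084 + 358) = sqrt(6442)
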